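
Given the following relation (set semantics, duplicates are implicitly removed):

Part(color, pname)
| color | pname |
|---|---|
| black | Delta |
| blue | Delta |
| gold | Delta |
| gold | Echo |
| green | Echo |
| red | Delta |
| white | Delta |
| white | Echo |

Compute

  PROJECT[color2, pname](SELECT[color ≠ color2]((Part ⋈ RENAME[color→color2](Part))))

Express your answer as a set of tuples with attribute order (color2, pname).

ρ[color→color2]: schema becomes (color2, pname); tuples unchanged.
Part ⋈ RENAME[color→color2](Part) (natural join on pname): {(black, Delta, black), (black, Delta, blue), (black, Delta, gold), (black, Delta, red), (black, Delta, white), (blue, Delta, black), (blue, Delta, blue), (blue, Delta, gold), (blue, Delta, red), (blue, Delta, white), (gold, Delta, black), (gold, Delta, blue), (gold, Delta, gold), (gold, Delta, red), (gold, Delta, white), (gold, Echo, gold), (gold, Echo, green), (gold, Echo, white), (green, Echo, gold), (green, Echo, green), (green, Echo, white), (red, Delta, black), (red, Delta, blue), (red, Delta, gold), (red, Delta, red), (red, Delta, white), (white, Delta, black), (white, Delta, blue), (white, Delta, gold), (white, Delta, red), (white, Delta, white), (white, Echo, gold), (white, Echo, green), (white, Echo, white)}
Apply σ_{color ≠ color2}; surviving tuples: {(black, Delta, blue), (black, Delta, gold), (black, Delta, red), (black, Delta, white), (blue, Delta, black), (blue, Delta, gold), (blue, Delta, red), (blue, Delta, white), (gold, Delta, black), (gold, Delta, blue), (gold, Delta, red), (gold, Delta, white), (gold, Echo, green), (gold, Echo, white), (green, Echo, gold), (green, Echo, white), (red, Delta, black), (red, Delta, blue), (red, Delta, gold), (red, Delta, white), (white, Delta, black), (white, Delta, blue), (white, Delta, gold), (white, Delta, red), (white, Echo, gold), (white, Echo, green)}
Projecting to color2, pname (18 duplicate(s) eliminated): {(black, Delta), (blue, Delta), (gold, Delta), (gold, Echo), (green, Echo), (red, Delta), (white, Delta), (white, Echo)}

{(black, Delta), (blue, Delta), (gold, Delta), (gold, Echo), (green, Echo), (red, Delta), (white, Delta), (white, Echo)}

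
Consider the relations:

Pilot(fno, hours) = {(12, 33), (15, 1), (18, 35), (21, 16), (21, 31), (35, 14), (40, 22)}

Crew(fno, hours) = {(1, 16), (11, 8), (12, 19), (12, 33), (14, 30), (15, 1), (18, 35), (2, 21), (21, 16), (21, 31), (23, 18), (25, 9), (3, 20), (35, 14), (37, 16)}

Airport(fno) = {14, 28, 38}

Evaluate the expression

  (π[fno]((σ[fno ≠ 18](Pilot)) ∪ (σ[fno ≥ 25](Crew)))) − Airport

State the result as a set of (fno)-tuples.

{12, 15, 21, 25, 35, 37, 40}

Selection fno ≠ 18: {(12, 33), (15, 1), (21, 16), (21, 31), (35, 14), (40, 22)}
Selection fno ≥ 25: {(25, 9), (35, 14), (37, 16)}
Taking the union: {(12, 33), (15, 1), (21, 16), (21, 31), (25, 9), (35, 14), (37, 16), (40, 22)}
π_{fno} gives {12, 15, 21, 25, 35, 37, 40} (1 duplicate(s) eliminated).
Taking the difference: {12, 15, 21, 25, 35, 37, 40}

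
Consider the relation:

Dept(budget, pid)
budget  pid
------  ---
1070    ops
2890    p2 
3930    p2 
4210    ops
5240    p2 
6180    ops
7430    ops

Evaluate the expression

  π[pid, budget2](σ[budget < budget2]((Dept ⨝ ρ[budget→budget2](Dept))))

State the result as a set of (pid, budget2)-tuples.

{(ops, 4210), (ops, 6180), (ops, 7430), (p2, 3930), (p2, 5240)}

ρ[budget→budget2]: schema becomes (budget2, pid); tuples unchanged.
Joining Dept and ρ[budget→budget2](Dept) on pid yields {(1070, ops, 1070), (1070, ops, 4210), (1070, ops, 6180), (1070, ops, 7430), (2890, p2, 2890), (2890, p2, 3930), (2890, p2, 5240), (3930, p2, 2890), (3930, p2, 3930), (3930, p2, 5240), (4210, ops, 1070), (4210, ops, 4210), (4210, ops, 6180), (4210, ops, 7430), (5240, p2, 2890), (5240, p2, 3930), (5240, p2, 5240), (6180, ops, 1070), (6180, ops, 4210), (6180, ops, 6180), (6180, ops, 7430), (7430, ops, 1070), (7430, ops, 4210), (7430, ops, 6180), (7430, ops, 7430)}.
σ[budget < budget2]: keep tuples satisfying budget < budget2 → {(1070, ops, 4210), (1070, ops, 6180), (1070, ops, 7430), (2890, p2, 3930), (2890, p2, 5240), (3930, p2, 5240), (4210, ops, 6180), (4210, ops, 7430), (6180, ops, 7430)}
π[pid, budget2]: project onto (pid, budget2) (4 duplicate(s) eliminated) → {(ops, 4210), (ops, 6180), (ops, 7430), (p2, 3930), (p2, 5240)}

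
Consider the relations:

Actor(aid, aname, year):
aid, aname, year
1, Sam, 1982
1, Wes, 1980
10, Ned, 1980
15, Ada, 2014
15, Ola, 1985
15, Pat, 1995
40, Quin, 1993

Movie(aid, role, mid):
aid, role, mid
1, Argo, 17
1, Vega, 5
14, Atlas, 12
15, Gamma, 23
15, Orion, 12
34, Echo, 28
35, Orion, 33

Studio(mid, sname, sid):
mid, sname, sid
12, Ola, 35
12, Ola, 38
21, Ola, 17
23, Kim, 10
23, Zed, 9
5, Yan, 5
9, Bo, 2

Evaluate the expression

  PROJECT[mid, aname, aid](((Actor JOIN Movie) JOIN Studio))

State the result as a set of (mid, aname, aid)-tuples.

Natural join on aid: {(1, Sam, 1982, Argo, 17), (1, Sam, 1982, Vega, 5), (1, Wes, 1980, Argo, 17), (1, Wes, 1980, Vega, 5), (15, Ada, 2014, Gamma, 23), (15, Ada, 2014, Orion, 12), (15, Ola, 1985, Gamma, 23), (15, Ola, 1985, Orion, 12), (15, Pat, 1995, Gamma, 23), (15, Pat, 1995, Orion, 12)}
Natural join on mid: {(1, Sam, 1982, Vega, 5, Yan, 5), (1, Wes, 1980, Vega, 5, Yan, 5), (15, Ada, 2014, Gamma, 23, Kim, 10), (15, Ada, 2014, Gamma, 23, Zed, 9), (15, Ada, 2014, Orion, 12, Ola, 35), (15, Ada, 2014, Orion, 12, Ola, 38), (15, Ola, 1985, Gamma, 23, Kim, 10), (15, Ola, 1985, Gamma, 23, Zed, 9), (15, Ola, 1985, Orion, 12, Ola, 35), (15, Ola, 1985, Orion, 12, Ola, 38), (15, Pat, 1995, Gamma, 23, Kim, 10), (15, Pat, 1995, Gamma, 23, Zed, 9), (15, Pat, 1995, Orion, 12, Ola, 35), (15, Pat, 1995, Orion, 12, Ola, 38)}
Keep only column(s) mid, aname, aid (6 duplicate(s) eliminated): {(12, Ada, 15), (12, Ola, 15), (12, Pat, 15), (23, Ada, 15), (23, Ola, 15), (23, Pat, 15), (5, Sam, 1), (5, Wes, 1)}

{(12, Ada, 15), (12, Ola, 15), (12, Pat, 15), (23, Ada, 15), (23, Ola, 15), (23, Pat, 15), (5, Sam, 1), (5, Wes, 1)}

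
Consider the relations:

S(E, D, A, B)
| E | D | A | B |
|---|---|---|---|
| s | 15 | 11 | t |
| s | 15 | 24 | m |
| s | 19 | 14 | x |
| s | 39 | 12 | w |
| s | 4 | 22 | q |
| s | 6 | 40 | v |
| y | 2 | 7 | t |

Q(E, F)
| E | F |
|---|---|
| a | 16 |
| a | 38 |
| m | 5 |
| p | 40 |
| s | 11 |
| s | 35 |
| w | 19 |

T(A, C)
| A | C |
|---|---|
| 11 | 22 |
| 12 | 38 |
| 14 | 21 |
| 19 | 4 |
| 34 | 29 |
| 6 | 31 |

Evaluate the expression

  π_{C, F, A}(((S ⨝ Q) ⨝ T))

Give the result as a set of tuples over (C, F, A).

Joining S and Q on E yields {(s, 15, 11, t, 11), (s, 15, 11, t, 35), (s, 15, 24, m, 11), (s, 15, 24, m, 35), (s, 19, 14, x, 11), (s, 19, 14, x, 35), (s, 39, 12, w, 11), (s, 39, 12, w, 35), (s, 4, 22, q, 11), (s, 4, 22, q, 35), (s, 6, 40, v, 11), (s, 6, 40, v, 35)}.
Joining (S ⨝ Q) and T on A yields {(s, 15, 11, t, 11, 22), (s, 15, 11, t, 35, 22), (s, 19, 14, x, 11, 21), (s, 19, 14, x, 35, 21), (s, 39, 12, w, 11, 38), (s, 39, 12, w, 35, 38)}.
π_{C, F, A} gives {(21, 11, 14), (21, 35, 14), (22, 11, 11), (22, 35, 11), (38, 11, 12), (38, 35, 12)}.

{(21, 11, 14), (21, 35, 14), (22, 11, 11), (22, 35, 11), (38, 11, 12), (38, 35, 12)}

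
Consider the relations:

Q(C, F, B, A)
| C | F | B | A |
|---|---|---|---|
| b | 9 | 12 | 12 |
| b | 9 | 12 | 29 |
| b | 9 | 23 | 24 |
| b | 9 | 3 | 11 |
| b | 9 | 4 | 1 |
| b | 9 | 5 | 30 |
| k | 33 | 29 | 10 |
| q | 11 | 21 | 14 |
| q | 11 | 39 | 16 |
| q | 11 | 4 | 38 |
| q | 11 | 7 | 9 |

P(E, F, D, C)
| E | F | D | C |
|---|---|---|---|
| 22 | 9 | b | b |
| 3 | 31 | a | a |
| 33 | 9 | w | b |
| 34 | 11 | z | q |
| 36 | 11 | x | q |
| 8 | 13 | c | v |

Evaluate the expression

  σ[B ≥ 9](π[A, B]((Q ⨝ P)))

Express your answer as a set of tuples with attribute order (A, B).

Natural join on C, F: {(b, 9, 12, 12, 22, b), (b, 9, 12, 12, 33, w), (b, 9, 12, 29, 22, b), (b, 9, 12, 29, 33, w), (b, 9, 23, 24, 22, b), (b, 9, 23, 24, 33, w), (b, 9, 3, 11, 22, b), (b, 9, 3, 11, 33, w), (b, 9, 4, 1, 22, b), (b, 9, 4, 1, 33, w), (b, 9, 5, 30, 22, b), (b, 9, 5, 30, 33, w), (q, 11, 21, 14, 34, z), (q, 11, 21, 14, 36, x), (q, 11, 39, 16, 34, z), (q, 11, 39, 16, 36, x), (q, 11, 4, 38, 34, z), (q, 11, 4, 38, 36, x), (q, 11, 7, 9, 34, z), (q, 11, 7, 9, 36, x)}
Projecting to A, B (10 duplicate(s) eliminated): {(1, 4), (11, 3), (12, 12), (14, 21), (16, 39), (24, 23), (29, 12), (30, 5), (38, 4), (9, 7)}
Filtering on B ≥ 9 leaves {(12, 12), (14, 21), (16, 39), (24, 23), (29, 12)}.

{(12, 12), (14, 21), (16, 39), (24, 23), (29, 12)}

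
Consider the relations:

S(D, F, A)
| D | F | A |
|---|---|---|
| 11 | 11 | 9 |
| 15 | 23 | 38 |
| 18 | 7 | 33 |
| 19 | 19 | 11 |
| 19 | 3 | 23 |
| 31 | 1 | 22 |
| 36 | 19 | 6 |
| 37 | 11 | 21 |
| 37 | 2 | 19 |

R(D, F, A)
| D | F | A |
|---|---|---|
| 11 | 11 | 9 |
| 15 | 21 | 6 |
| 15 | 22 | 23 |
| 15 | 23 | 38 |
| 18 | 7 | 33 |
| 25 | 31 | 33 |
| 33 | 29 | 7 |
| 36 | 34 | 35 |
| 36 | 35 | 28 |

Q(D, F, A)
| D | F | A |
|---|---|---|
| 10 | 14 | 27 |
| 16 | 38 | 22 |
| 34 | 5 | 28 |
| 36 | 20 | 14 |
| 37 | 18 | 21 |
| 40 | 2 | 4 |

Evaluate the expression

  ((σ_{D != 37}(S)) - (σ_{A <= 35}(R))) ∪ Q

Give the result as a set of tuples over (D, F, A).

Apply σ_{D != 37}; surviving tuples: {(11, 11, 9), (15, 23, 38), (18, 7, 33), (19, 19, 11), (19, 3, 23), (31, 1, 22), (36, 19, 6)}
Apply σ_{A <= 35}; surviving tuples: {(11, 11, 9), (15, 21, 6), (15, 22, 23), (18, 7, 33), (25, 31, 33), (33, 29, 7), (36, 34, 35), (36, 35, 28)}
Difference: {(11, 11, 9), (15, 23, 38), (18, 7, 33), (19, 19, 11), (19, 3, 23), (31, 1, 22), (36, 19, 6)} with {(11, 11, 9), (15, 21, 6), (15, 22, 23), (18, 7, 33), (25, 31, 33), (33, 29, 7), (36, 34, 35), (36, 35, 28)} → {(15, 23, 38), (19, 19, 11), (19, 3, 23), (31, 1, 22), (36, 19, 6)}
Union: {(15, 23, 38), (19, 19, 11), (19, 3, 23), (31, 1, 22), (36, 19, 6)} with {(10, 14, 27), (16, 38, 22), (34, 5, 28), (36, 20, 14), (37, 18, 21), (40, 2, 4)} → {(10, 14, 27), (15, 23, 38), (16, 38, 22), (19, 19, 11), (19, 3, 23), (31, 1, 22), (34, 5, 28), (36, 19, 6), (36, 20, 14), (37, 18, 21), (40, 2, 4)}

{(10, 14, 27), (15, 23, 38), (16, 38, 22), (19, 19, 11), (19, 3, 23), (31, 1, 22), (34, 5, 28), (36, 19, 6), (36, 20, 14), (37, 18, 21), (40, 2, 4)}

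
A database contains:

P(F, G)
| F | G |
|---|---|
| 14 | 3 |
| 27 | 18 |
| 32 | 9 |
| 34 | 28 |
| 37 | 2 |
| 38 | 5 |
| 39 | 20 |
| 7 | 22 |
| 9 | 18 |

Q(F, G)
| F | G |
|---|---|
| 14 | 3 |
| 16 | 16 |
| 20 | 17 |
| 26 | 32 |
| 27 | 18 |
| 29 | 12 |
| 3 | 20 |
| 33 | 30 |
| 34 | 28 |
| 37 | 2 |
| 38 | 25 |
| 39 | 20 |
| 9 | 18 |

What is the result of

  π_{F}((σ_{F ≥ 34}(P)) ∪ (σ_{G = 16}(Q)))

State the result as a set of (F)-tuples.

Selection F ≥ 34: {(34, 28), (37, 2), (38, 5), (39, 20)}
Selection G = 16: {(16, 16)}
Taking the union: {(16, 16), (34, 28), (37, 2), (38, 5), (39, 20)}
Keep only column(s) F: {16, 34, 37, 38, 39}

{16, 34, 37, 38, 39}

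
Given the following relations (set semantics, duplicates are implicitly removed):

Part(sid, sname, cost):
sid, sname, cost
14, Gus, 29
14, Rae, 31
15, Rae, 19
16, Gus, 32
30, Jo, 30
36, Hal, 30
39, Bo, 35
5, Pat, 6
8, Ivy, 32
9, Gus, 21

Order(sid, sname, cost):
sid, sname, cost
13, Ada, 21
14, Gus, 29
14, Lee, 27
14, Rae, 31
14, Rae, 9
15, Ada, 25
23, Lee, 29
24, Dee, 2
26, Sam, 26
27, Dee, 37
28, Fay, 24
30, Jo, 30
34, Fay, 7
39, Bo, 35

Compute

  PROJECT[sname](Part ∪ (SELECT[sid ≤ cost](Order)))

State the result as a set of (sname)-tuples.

{Ada, Bo, Dee, Gus, Hal, Ivy, Jo, Lee, Pat, Rae, Sam}

Filtering on sid ≤ cost leaves {(13, Ada, 21), (14, Gus, 29), (14, Lee, 27), (14, Rae, 31), (15, Ada, 25), (23, Lee, 29), (26, Sam, 26), (27, Dee, 37), (30, Jo, 30)}.
Taking the union: {(13, Ada, 21), (14, Gus, 29), (14, Lee, 27), (14, Rae, 31), (15, Ada, 25), (15, Rae, 19), (16, Gus, 32), (23, Lee, 29), (26, Sam, 26), (27, Dee, 37), (30, Jo, 30), (36, Hal, 30), (39, Bo, 35), (5, Pat, 6), (8, Ivy, 32), (9, Gus, 21)}
π_{sname} gives {Ada, Bo, Dee, Gus, Hal, Ivy, Jo, Lee, Pat, Rae, Sam} (5 duplicate(s) eliminated).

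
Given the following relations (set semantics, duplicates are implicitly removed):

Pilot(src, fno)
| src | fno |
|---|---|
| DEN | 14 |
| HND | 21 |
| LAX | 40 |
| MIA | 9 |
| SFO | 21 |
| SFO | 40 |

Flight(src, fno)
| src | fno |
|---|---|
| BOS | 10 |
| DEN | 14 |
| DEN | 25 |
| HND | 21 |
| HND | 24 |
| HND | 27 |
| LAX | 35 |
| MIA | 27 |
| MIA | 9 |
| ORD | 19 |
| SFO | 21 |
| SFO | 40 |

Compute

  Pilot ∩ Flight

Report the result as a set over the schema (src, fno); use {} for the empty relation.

Set intersection of the two operands is {(DEN, 14), (HND, 21), (MIA, 9), (SFO, 21), (SFO, 40)}.

{(DEN, 14), (HND, 21), (MIA, 9), (SFO, 21), (SFO, 40)}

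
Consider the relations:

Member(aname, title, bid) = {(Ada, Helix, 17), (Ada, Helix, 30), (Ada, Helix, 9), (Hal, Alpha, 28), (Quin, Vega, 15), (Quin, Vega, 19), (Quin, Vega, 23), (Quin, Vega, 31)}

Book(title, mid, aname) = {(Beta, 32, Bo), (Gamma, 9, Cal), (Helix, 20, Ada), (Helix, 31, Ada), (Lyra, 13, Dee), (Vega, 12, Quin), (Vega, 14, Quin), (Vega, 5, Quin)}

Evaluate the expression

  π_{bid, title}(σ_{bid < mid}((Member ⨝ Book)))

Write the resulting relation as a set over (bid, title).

Member ⋈ Book (natural join on aname, title): {(Ada, Helix, 17, 20), (Ada, Helix, 17, 31), (Ada, Helix, 30, 20), (Ada, Helix, 30, 31), (Ada, Helix, 9, 20), (Ada, Helix, 9, 31), (Quin, Vega, 15, 12), (Quin, Vega, 15, 14), (Quin, Vega, 15, 5), (Quin, Vega, 19, 12), (Quin, Vega, 19, 14), (Quin, Vega, 19, 5), (Quin, Vega, 23, 12), (Quin, Vega, 23, 14), (Quin, Vega, 23, 5), (Quin, Vega, 31, 12), (Quin, Vega, 31, 14), (Quin, Vega, 31, 5)}
σ[bid < mid]: keep tuples satisfying bid < mid → {(Ada, Helix, 17, 20), (Ada, Helix, 17, 31), (Ada, Helix, 30, 31), (Ada, Helix, 9, 20), (Ada, Helix, 9, 31)}
π[bid, title]: project onto (bid, title) (2 duplicate(s) eliminated) → {(17, Helix), (30, Helix), (9, Helix)}

{(17, Helix), (30, Helix), (9, Helix)}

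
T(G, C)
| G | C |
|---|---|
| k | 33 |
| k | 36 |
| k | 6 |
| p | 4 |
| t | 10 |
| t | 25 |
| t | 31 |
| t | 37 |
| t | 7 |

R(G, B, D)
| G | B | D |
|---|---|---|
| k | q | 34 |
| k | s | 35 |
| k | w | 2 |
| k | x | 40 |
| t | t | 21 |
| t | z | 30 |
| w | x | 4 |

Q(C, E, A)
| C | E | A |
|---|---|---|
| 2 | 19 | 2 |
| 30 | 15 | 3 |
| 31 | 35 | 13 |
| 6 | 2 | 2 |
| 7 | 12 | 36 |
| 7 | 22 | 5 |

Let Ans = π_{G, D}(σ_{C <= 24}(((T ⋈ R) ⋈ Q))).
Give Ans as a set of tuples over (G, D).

Natural join on G: {(k, 33, q, 34), (k, 33, s, 35), (k, 33, w, 2), (k, 33, x, 40), (k, 36, q, 34), (k, 36, s, 35), (k, 36, w, 2), (k, 36, x, 40), (k, 6, q, 34), (k, 6, s, 35), (k, 6, w, 2), (k, 6, x, 40), (t, 10, t, 21), (t, 10, z, 30), (t, 25, t, 21), (t, 25, z, 30), (t, 31, t, 21), (t, 31, z, 30), (t, 37, t, 21), (t, 37, z, 30), (t, 7, t, 21), (t, 7, z, 30)}
Natural join on C: {(k, 6, q, 34, 2, 2), (k, 6, s, 35, 2, 2), (k, 6, w, 2, 2, 2), (k, 6, x, 40, 2, 2), (t, 31, t, 21, 35, 13), (t, 31, z, 30, 35, 13), (t, 7, t, 21, 12, 36), (t, 7, t, 21, 22, 5), (t, 7, z, 30, 12, 36), (t, 7, z, 30, 22, 5)}
Selection C <= 24: {(k, 6, q, 34, 2, 2), (k, 6, s, 35, 2, 2), (k, 6, w, 2, 2, 2), (k, 6, x, 40, 2, 2), (t, 7, t, 21, 12, 36), (t, 7, t, 21, 22, 5), (t, 7, z, 30, 12, 36), (t, 7, z, 30, 22, 5)}
π[G, D]: project onto (G, D) (2 duplicate(s) eliminated) → {(k, 2), (k, 34), (k, 35), (k, 40), (t, 21), (t, 30)}

{(k, 2), (k, 34), (k, 35), (k, 40), (t, 21), (t, 30)}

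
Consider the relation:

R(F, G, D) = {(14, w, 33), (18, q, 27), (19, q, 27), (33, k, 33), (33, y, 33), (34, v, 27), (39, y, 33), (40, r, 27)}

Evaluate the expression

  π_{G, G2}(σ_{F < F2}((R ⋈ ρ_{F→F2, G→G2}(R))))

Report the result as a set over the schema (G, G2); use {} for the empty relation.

ρ[F→F2, G→G2]: schema becomes (F2, G2, D); tuples unchanged.
Joining R and ρ_{F→F2, G→G2}(R) on D yields {(14, w, 33, 14, w), (14, w, 33, 33, k), (14, w, 33, 33, y), (14, w, 33, 39, y), (18, q, 27, 18, q), (18, q, 27, 19, q), (18, q, 27, 34, v), (18, q, 27, 40, r), (19, q, 27, 18, q), (19, q, 27, 19, q), (19, q, 27, 34, v), (19, q, 27, 40, r), (33, k, 33, 14, w), (33, k, 33, 33, k), (33, k, 33, 33, y), (33, k, 33, 39, y), (33, y, 33, 14, w), (33, y, 33, 33, k), (33, y, 33, 33, y), (33, y, 33, 39, y), (34, v, 27, 18, q), (34, v, 27, 19, q), (34, v, 27, 34, v), (34, v, 27, 40, r), (39, y, 33, 14, w), (39, y, 33, 33, k), (39, y, 33, 33, y), (39, y, 33, 39, y), (40, r, 27, 18, q), (40, r, 27, 19, q), (40, r, 27, 34, v), (40, r, 27, 40, r)}.
Filtering on F < F2 leaves {(14, w, 33, 33, k), (14, w, 33, 33, y), (14, w, 33, 39, y), (18, q, 27, 19, q), (18, q, 27, 34, v), (18, q, 27, 40, r), (19, q, 27, 34, v), (19, q, 27, 40, r), (33, k, 33, 39, y), (33, y, 33, 39, y), (34, v, 27, 40, r)}.
π_{G, G2} gives {(k, y), (q, q), (q, r), (q, v), (v, r), (w, k), (w, y), (y, y)} (3 duplicate(s) eliminated).

{(k, y), (q, q), (q, r), (q, v), (v, r), (w, k), (w, y), (y, y)}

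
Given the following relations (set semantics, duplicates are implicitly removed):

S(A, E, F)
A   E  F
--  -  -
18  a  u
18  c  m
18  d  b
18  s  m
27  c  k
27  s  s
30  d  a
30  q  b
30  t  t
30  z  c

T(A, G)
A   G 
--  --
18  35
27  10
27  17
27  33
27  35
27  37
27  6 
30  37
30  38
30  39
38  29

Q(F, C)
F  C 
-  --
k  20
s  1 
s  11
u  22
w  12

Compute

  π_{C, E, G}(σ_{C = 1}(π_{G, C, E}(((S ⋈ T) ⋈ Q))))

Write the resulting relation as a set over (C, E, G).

S ⋈ T (natural join on A): {(18, a, u, 35), (18, c, m, 35), (18, d, b, 35), (18, s, m, 35), (27, c, k, 10), (27, c, k, 17), (27, c, k, 33), (27, c, k, 35), (27, c, k, 37), (27, c, k, 6), (27, s, s, 10), (27, s, s, 17), (27, s, s, 33), (27, s, s, 35), (27, s, s, 37), (27, s, s, 6), (30, d, a, 37), (30, d, a, 38), (30, d, a, 39), (30, q, b, 37), (30, q, b, 38), (30, q, b, 39), (30, t, t, 37), (30, t, t, 38), (30, t, t, 39), (30, z, c, 37), (30, z, c, 38), (30, z, c, 39)}
(S ⋈ T) ⋈ Q (natural join on F): {(18, a, u, 35, 22), (27, c, k, 10, 20), (27, c, k, 17, 20), (27, c, k, 33, 20), (27, c, k, 35, 20), (27, c, k, 37, 20), (27, c, k, 6, 20), (27, s, s, 10, 1), (27, s, s, 10, 11), (27, s, s, 17, 1), (27, s, s, 17, 11), (27, s, s, 33, 1), (27, s, s, 33, 11), (27, s, s, 35, 1), (27, s, s, 35, 11), (27, s, s, 37, 1), (27, s, s, 37, 11), (27, s, s, 6, 1), (27, s, s, 6, 11)}
Projecting to G, C, E: {(10, 1, s), (10, 11, s), (10, 20, c), (17, 1, s), (17, 11, s), (17, 20, c), (33, 1, s), (33, 11, s), (33, 20, c), (35, 1, s), (35, 11, s), (35, 20, c), (35, 22, a), (37, 1, s), (37, 11, s), (37, 20, c), (6, 1, s), (6, 11, s), (6, 20, c)}
Selection C = 1: {(10, 1, s), (17, 1, s), (33, 1, s), (35, 1, s), (37, 1, s), (6, 1, s)}
Projecting to C, E, G: {(1, s, 10), (1, s, 17), (1, s, 33), (1, s, 35), (1, s, 37), (1, s, 6)}

{(1, s, 10), (1, s, 17), (1, s, 33), (1, s, 35), (1, s, 37), (1, s, 6)}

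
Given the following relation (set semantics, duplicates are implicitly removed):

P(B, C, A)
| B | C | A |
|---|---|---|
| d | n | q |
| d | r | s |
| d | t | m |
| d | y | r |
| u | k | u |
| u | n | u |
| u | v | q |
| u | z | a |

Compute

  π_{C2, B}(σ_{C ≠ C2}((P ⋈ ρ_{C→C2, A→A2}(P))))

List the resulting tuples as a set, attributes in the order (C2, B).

ρ[C→C2, A→A2]: schema becomes (B, C2, A2); tuples unchanged.
Joining P and ρ_{C→C2, A→A2}(P) on B yields {(d, n, q, n, q), (d, n, q, r, s), (d, n, q, t, m), (d, n, q, y, r), (d, r, s, n, q), (d, r, s, r, s), (d, r, s, t, m), (d, r, s, y, r), (d, t, m, n, q), (d, t, m, r, s), (d, t, m, t, m), (d, t, m, y, r), (d, y, r, n, q), (d, y, r, r, s), (d, y, r, t, m), (d, y, r, y, r), (u, k, u, k, u), (u, k, u, n, u), (u, k, u, v, q), (u, k, u, z, a), (u, n, u, k, u), (u, n, u, n, u), (u, n, u, v, q), (u, n, u, z, a), (u, v, q, k, u), (u, v, q, n, u), (u, v, q, v, q), (u, v, q, z, a), (u, z, a, k, u), (u, z, a, n, u), (u, z, a, v, q), (u, z, a, z, a)}.
Apply σ_{C ≠ C2}; surviving tuples: {(d, n, q, r, s), (d, n, q, t, m), (d, n, q, y, r), (d, r, s, n, q), (d, r, s, t, m), (d, r, s, y, r), (d, t, m, n, q), (d, t, m, r, s), (d, t, m, y, r), (d, y, r, n, q), (d, y, r, r, s), (d, y, r, t, m), (u, k, u, n, u), (u, k, u, v, q), (u, k, u, z, a), (u, n, u, k, u), (u, n, u, v, q), (u, n, u, z, a), (u, v, q, k, u), (u, v, q, n, u), (u, v, q, z, a), (u, z, a, k, u), (u, z, a, n, u), (u, z, a, v, q)}
Keep only column(s) C2, B (16 duplicate(s) eliminated): {(k, u), (n, d), (n, u), (r, d), (t, d), (v, u), (y, d), (z, u)}

{(k, u), (n, d), (n, u), (r, d), (t, d), (v, u), (y, d), (z, u)}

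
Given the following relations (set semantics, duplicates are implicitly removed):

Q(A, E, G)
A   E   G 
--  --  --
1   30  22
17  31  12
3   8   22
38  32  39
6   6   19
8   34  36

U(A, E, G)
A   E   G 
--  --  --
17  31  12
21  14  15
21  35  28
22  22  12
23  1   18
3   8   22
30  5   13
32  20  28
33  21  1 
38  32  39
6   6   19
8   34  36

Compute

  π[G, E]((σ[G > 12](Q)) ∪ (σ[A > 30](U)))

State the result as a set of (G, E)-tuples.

{(1, 21), (19, 6), (22, 30), (22, 8), (28, 20), (36, 34), (39, 32)}

Selection G > 12: {(1, 30, 22), (3, 8, 22), (38, 32, 39), (6, 6, 19), (8, 34, 36)}
Selection A > 30: {(32, 20, 28), (33, 21, 1), (38, 32, 39)}
Set union of the two operands is {(1, 30, 22), (3, 8, 22), (32, 20, 28), (33, 21, 1), (38, 32, 39), (6, 6, 19), (8, 34, 36)}.
π_{G, E} gives {(1, 21), (19, 6), (22, 30), (22, 8), (28, 20), (36, 34), (39, 32)}.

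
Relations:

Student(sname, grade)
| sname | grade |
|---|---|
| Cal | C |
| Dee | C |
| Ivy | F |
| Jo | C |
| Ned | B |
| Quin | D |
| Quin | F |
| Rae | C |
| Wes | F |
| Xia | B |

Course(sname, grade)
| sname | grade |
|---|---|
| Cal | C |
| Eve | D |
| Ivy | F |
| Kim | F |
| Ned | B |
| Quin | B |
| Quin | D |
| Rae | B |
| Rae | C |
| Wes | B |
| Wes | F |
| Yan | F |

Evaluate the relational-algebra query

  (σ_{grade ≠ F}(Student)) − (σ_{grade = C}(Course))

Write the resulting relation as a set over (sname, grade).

Apply σ_{grade ≠ F}; surviving tuples: {(Cal, C), (Dee, C), (Jo, C), (Ned, B), (Quin, D), (Rae, C), (Xia, B)}
Apply σ_{grade = C}; surviving tuples: {(Cal, C), (Rae, C)}
Taking the difference: {(Dee, C), (Jo, C), (Ned, B), (Quin, D), (Xia, B)}

{(Dee, C), (Jo, C), (Ned, B), (Quin, D), (Xia, B)}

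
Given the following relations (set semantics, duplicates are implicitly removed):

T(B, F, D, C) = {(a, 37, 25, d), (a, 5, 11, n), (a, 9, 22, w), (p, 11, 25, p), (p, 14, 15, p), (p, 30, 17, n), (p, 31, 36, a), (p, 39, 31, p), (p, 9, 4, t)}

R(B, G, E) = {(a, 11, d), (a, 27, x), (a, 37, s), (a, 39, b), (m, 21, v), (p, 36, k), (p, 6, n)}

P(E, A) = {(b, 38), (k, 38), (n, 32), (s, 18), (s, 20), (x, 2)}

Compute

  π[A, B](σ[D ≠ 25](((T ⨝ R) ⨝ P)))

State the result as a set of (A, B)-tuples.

{(18, a), (2, a), (20, a), (32, p), (38, a), (38, p)}

Natural join on B: {(a, 37, 25, d, 11, d), (a, 37, 25, d, 27, x), (a, 37, 25, d, 37, s), (a, 37, 25, d, 39, b), (a, 5, 11, n, 11, d), (a, 5, 11, n, 27, x), (a, 5, 11, n, 37, s), (a, 5, 11, n, 39, b), (a, 9, 22, w, 11, d), (a, 9, 22, w, 27, x), (a, 9, 22, w, 37, s), (a, 9, 22, w, 39, b), (p, 11, 25, p, 36, k), (p, 11, 25, p, 6, n), (p, 14, 15, p, 36, k), (p, 14, 15, p, 6, n), (p, 30, 17, n, 36, k), (p, 30, 17, n, 6, n), (p, 31, 36, a, 36, k), (p, 31, 36, a, 6, n), (p, 39, 31, p, 36, k), (p, 39, 31, p, 6, n), (p, 9, 4, t, 36, k), (p, 9, 4, t, 6, n)}
Natural join on E: {(a, 37, 25, d, 27, x, 2), (a, 37, 25, d, 37, s, 18), (a, 37, 25, d, 37, s, 20), (a, 37, 25, d, 39, b, 38), (a, 5, 11, n, 27, x, 2), (a, 5, 11, n, 37, s, 18), (a, 5, 11, n, 37, s, 20), (a, 5, 11, n, 39, b, 38), (a, 9, 22, w, 27, x, 2), (a, 9, 22, w, 37, s, 18), (a, 9, 22, w, 37, s, 20), (a, 9, 22, w, 39, b, 38), (p, 11, 25, p, 36, k, 38), (p, 11, 25, p, 6, n, 32), (p, 14, 15, p, 36, k, 38), (p, 14, 15, p, 6, n, 32), (p, 30, 17, n, 36, k, 38), (p, 30, 17, n, 6, n, 32), (p, 31, 36, a, 36, k, 38), (p, 31, 36, a, 6, n, 32), (p, 39, 31, p, 36, k, 38), (p, 39, 31, p, 6, n, 32), (p, 9, 4, t, 36, k, 38), (p, 9, 4, t, 6, n, 32)}
Filtering on D ≠ 25 leaves {(a, 5, 11, n, 27, x, 2), (a, 5, 11, n, 37, s, 18), (a, 5, 11, n, 37, s, 20), (a, 5, 11, n, 39, b, 38), (a, 9, 22, w, 27, x, 2), (a, 9, 22, w, 37, s, 18), (a, 9, 22, w, 37, s, 20), (a, 9, 22, w, 39, b, 38), (p, 14, 15, p, 36, k, 38), (p, 14, 15, p, 6, n, 32), (p, 30, 17, n, 36, k, 38), (p, 30, 17, n, 6, n, 32), (p, 31, 36, a, 36, k, 38), (p, 31, 36, a, 6, n, 32), (p, 39, 31, p, 36, k, 38), (p, 39, 31, p, 6, n, 32), (p, 9, 4, t, 36, k, 38), (p, 9, 4, t, 6, n, 32)}.
Projecting to A, B (12 duplicate(s) eliminated): {(18, a), (2, a), (20, a), (32, p), (38, a), (38, p)}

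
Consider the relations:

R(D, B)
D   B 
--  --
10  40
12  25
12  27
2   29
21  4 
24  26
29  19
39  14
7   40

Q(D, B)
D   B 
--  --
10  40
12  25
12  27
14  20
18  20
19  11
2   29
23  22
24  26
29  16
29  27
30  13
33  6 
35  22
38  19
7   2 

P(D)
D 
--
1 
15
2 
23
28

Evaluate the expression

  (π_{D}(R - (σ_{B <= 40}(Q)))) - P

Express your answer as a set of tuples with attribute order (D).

{21, 29, 39, 7}

Filtering on B <= 40 leaves {(10, 40), (12, 25), (12, 27), (14, 20), (18, 20), (19, 11), (2, 29), (23, 22), (24, 26), (29, 16), (29, 27), (30, 13), (33, 6), (35, 22), (38, 19), (7, 2)}.
Taking the difference: {(21, 4), (29, 19), (39, 14), (7, 40)}
π[D]: project onto (D) → {21, 29, 39, 7}
Taking the difference: {21, 29, 39, 7}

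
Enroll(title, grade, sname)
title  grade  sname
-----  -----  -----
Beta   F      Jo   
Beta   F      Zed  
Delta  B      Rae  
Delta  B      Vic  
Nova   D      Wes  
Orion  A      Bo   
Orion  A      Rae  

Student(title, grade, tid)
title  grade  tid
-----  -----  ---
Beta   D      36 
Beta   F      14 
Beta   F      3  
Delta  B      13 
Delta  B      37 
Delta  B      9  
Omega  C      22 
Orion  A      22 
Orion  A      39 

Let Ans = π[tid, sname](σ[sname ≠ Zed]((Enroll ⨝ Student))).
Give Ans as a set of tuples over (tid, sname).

{(13, Rae), (13, Vic), (14, Jo), (22, Bo), (22, Rae), (3, Jo), (37, Rae), (37, Vic), (39, Bo), (39, Rae), (9, Rae), (9, Vic)}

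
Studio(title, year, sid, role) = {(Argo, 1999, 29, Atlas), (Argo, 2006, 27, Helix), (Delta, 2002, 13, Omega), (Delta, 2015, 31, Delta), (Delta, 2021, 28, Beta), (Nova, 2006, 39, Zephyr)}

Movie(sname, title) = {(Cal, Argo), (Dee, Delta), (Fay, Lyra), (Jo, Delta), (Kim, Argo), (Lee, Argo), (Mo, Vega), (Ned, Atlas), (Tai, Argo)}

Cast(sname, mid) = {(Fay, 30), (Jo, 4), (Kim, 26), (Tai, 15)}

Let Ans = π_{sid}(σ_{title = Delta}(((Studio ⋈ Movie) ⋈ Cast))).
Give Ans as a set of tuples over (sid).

Studio ⋈ Movie (natural join on title): {(Argo, 1999, 29, Atlas, Cal), (Argo, 1999, 29, Atlas, Kim), (Argo, 1999, 29, Atlas, Lee), (Argo, 1999, 29, Atlas, Tai), (Argo, 2006, 27, Helix, Cal), (Argo, 2006, 27, Helix, Kim), (Argo, 2006, 27, Helix, Lee), (Argo, 2006, 27, Helix, Tai), (Delta, 2002, 13, Omega, Dee), (Delta, 2002, 13, Omega, Jo), (Delta, 2015, 31, Delta, Dee), (Delta, 2015, 31, Delta, Jo), (Delta, 2021, 28, Beta, Dee), (Delta, 2021, 28, Beta, Jo)}
(Studio ⋈ Movie) ⋈ Cast (natural join on sname): {(Argo, 1999, 29, Atlas, Kim, 26), (Argo, 1999, 29, Atlas, Tai, 15), (Argo, 2006, 27, Helix, Kim, 26), (Argo, 2006, 27, Helix, Tai, 15), (Delta, 2002, 13, Omega, Jo, 4), (Delta, 2015, 31, Delta, Jo, 4), (Delta, 2021, 28, Beta, Jo, 4)}
Selection title = Delta: {(Delta, 2002, 13, Omega, Jo, 4), (Delta, 2015, 31, Delta, Jo, 4), (Delta, 2021, 28, Beta, Jo, 4)}
π[sid]: project onto (sid) → {13, 28, 31}

{13, 28, 31}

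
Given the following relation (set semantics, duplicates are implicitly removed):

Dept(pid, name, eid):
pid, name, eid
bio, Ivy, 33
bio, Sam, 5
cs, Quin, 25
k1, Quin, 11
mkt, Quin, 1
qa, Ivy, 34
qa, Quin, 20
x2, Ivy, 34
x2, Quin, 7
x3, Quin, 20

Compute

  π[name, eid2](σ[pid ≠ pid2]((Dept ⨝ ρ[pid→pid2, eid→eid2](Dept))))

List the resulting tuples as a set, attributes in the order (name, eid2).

ρ[pid→pid2, eid→eid2]: schema becomes (pid2, name, eid2); tuples unchanged.
Joining Dept and ρ[pid→pid2, eid→eid2](Dept) on name yields {(bio, Ivy, 33, bio, 33), (bio, Ivy, 33, qa, 34), (bio, Ivy, 33, x2, 34), (bio, Sam, 5, bio, 5), (cs, Quin, 25, cs, 25), (cs, Quin, 25, k1, 11), (cs, Quin, 25, mkt, 1), (cs, Quin, 25, qa, 20), (cs, Quin, 25, x2, 7), (cs, Quin, 25, x3, 20), (k1, Quin, 11, cs, 25), (k1, Quin, 11, k1, 11), (k1, Quin, 11, mkt, 1), (k1, Quin, 11, qa, 20), (k1, Quin, 11, x2, 7), (k1, Quin, 11, x3, 20), (mkt, Quin, 1, cs, 25), (mkt, Quin, 1, k1, 11), (mkt, Quin, 1, mkt, 1), (mkt, Quin, 1, qa, 20), (mkt, Quin, 1, x2, 7), (mkt, Quin, 1, x3, 20), (qa, Ivy, 34, bio, 33), (qa, Ivy, 34, qa, 34), (qa, Ivy, 34, x2, 34), (qa, Quin, 20, cs, 25), (qa, Quin, 20, k1, 11), (qa, Quin, 20, mkt, 1), (qa, Quin, 20, qa, 20), (qa, Quin, 20, x2, 7), (qa, Quin, 20, x3, 20), (x2, Ivy, 34, bio, 33), (x2, Ivy, 34, qa, 34), (x2, Ivy, 34, x2, 34), (x2, Quin, 7, cs, 25), (x2, Quin, 7, k1, 11), (x2, Quin, 7, mkt, 1), (x2, Quin, 7, qa, 20), (x2, Quin, 7, x2, 7), (x2, Quin, 7, x3, 20), (x3, Quin, 20, cs, 25), (x3, Quin, 20, k1, 11), (x3, Quin, 20, mkt, 1), (x3, Quin, 20, qa, 20), (x3, Quin, 20, x2, 7), (x3, Quin, 20, x3, 20)}.
Filtering on pid ≠ pid2 leaves {(bio, Ivy, 33, qa, 34), (bio, Ivy, 33, x2, 34), (cs, Quin, 25, k1, 11), (cs, Quin, 25, mkt, 1), (cs, Quin, 25, qa, 20), (cs, Quin, 25, x2, 7), (cs, Quin, 25, x3, 20), (k1, Quin, 11, cs, 25), (k1, Quin, 11, mkt, 1), (k1, Quin, 11, qa, 20), (k1, Quin, 11, x2, 7), (k1, Quin, 11, x3, 20), (mkt, Quin, 1, cs, 25), (mkt, Quin, 1, k1, 11), (mkt, Quin, 1, qa, 20), (mkt, Quin, 1, x2, 7), (mkt, Quin, 1, x3, 20), (qa, Ivy, 34, bio, 33), (qa, Ivy, 34, x2, 34), (qa, Quin, 20, cs, 25), (qa, Quin, 20, k1, 11), (qa, Quin, 20, mkt, 1), (qa, Quin, 20, x2, 7), (qa, Quin, 20, x3, 20), (x2, Ivy, 34, bio, 33), (x2, Ivy, 34, qa, 34), (x2, Quin, 7, cs, 25), (x2, Quin, 7, k1, 11), (x2, Quin, 7, mkt, 1), (x2, Quin, 7, qa, 20), (x2, Quin, 7, x3, 20), (x3, Quin, 20, cs, 25), (x3, Quin, 20, k1, 11), (x3, Quin, 20, mkt, 1), (x3, Quin, 20, qa, 20), (x3, Quin, 20, x2, 7)}.
Projecting to name, eid2 (29 duplicate(s) eliminated): {(Ivy, 33), (Ivy, 34), (Quin, 1), (Quin, 11), (Quin, 20), (Quin, 25), (Quin, 7)}

{(Ivy, 33), (Ivy, 34), (Quin, 1), (Quin, 11), (Quin, 20), (Quin, 25), (Quin, 7)}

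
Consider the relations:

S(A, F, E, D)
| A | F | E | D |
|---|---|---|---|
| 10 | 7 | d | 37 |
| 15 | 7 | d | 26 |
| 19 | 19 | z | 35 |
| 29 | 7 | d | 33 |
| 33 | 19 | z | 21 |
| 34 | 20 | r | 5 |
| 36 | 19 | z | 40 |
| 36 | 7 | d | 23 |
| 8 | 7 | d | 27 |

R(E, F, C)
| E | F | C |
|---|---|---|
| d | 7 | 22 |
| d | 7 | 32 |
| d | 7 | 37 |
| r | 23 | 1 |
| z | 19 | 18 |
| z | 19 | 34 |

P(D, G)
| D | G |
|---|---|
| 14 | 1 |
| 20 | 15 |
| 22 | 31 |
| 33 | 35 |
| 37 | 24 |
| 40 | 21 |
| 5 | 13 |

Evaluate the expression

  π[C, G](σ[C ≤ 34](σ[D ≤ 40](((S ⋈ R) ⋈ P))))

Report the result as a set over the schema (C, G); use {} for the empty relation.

Natural join on F, E: {(10, 7, d, 37, 22), (10, 7, d, 37, 32), (10, 7, d, 37, 37), (15, 7, d, 26, 22), (15, 7, d, 26, 32), (15, 7, d, 26, 37), (19, 19, z, 35, 18), (19, 19, z, 35, 34), (29, 7, d, 33, 22), (29, 7, d, 33, 32), (29, 7, d, 33, 37), (33, 19, z, 21, 18), (33, 19, z, 21, 34), (36, 19, z, 40, 18), (36, 19, z, 40, 34), (36, 7, d, 23, 22), (36, 7, d, 23, 32), (36, 7, d, 23, 37), (8, 7, d, 27, 22), (8, 7, d, 27, 32), (8, 7, d, 27, 37)}
Natural join on D: {(10, 7, d, 37, 22, 24), (10, 7, d, 37, 32, 24), (10, 7, d, 37, 37, 24), (29, 7, d, 33, 22, 35), (29, 7, d, 33, 32, 35), (29, 7, d, 33, 37, 35), (36, 19, z, 40, 18, 21), (36, 19, z, 40, 34, 21)}
Selection D ≤ 40: {(10, 7, d, 37, 22, 24), (10, 7, d, 37, 32, 24), (10, 7, d, 37, 37, 24), (29, 7, d, 33, 22, 35), (29, 7, d, 33, 32, 35), (29, 7, d, 33, 37, 35), (36, 19, z, 40, 18, 21), (36, 19, z, 40, 34, 21)}
Selection C ≤ 34: {(10, 7, d, 37, 22, 24), (10, 7, d, 37, 32, 24), (29, 7, d, 33, 22, 35), (29, 7, d, 33, 32, 35), (36, 19, z, 40, 18, 21), (36, 19, z, 40, 34, 21)}
π_{C, G} gives {(18, 21), (22, 24), (22, 35), (32, 24), (32, 35), (34, 21)}.

{(18, 21), (22, 24), (22, 35), (32, 24), (32, 35), (34, 21)}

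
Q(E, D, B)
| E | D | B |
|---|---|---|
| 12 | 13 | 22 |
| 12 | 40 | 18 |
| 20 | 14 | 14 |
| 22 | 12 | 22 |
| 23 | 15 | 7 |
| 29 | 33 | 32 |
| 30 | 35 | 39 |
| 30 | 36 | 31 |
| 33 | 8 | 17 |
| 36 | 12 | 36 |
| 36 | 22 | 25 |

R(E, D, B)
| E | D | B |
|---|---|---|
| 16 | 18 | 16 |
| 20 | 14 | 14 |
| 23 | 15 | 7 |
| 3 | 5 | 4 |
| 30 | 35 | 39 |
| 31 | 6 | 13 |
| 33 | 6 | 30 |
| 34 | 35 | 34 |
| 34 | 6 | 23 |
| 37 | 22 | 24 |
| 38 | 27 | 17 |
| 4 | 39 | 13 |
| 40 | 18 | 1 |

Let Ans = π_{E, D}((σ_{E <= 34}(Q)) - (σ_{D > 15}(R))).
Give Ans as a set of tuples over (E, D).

{(12, 13), (12, 40), (20, 14), (22, 12), (23, 15), (29, 33), (30, 36), (33, 8)}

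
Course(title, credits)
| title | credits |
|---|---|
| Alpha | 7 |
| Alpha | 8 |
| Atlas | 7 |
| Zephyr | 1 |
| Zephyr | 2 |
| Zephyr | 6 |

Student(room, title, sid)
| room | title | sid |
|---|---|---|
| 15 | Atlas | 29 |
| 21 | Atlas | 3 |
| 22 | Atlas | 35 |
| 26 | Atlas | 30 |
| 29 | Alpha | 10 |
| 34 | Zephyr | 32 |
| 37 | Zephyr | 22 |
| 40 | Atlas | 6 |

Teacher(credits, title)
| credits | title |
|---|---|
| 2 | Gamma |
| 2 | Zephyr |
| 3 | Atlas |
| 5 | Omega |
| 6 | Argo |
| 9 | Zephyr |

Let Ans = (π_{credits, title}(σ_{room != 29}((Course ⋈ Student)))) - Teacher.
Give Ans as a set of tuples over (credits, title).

{(1, Zephyr), (6, Zephyr), (7, Atlas)}

Natural join on title: {(Alpha, 7, 29, 10), (Alpha, 8, 29, 10), (Atlas, 7, 15, 29), (Atlas, 7, 21, 3), (Atlas, 7, 22, 35), (Atlas, 7, 26, 30), (Atlas, 7, 40, 6), (Zephyr, 1, 34, 32), (Zephyr, 1, 37, 22), (Zephyr, 2, 34, 32), (Zephyr, 2, 37, 22), (Zephyr, 6, 34, 32), (Zephyr, 6, 37, 22)}
σ[room != 29]: keep tuples satisfying room != 29 → {(Atlas, 7, 15, 29), (Atlas, 7, 21, 3), (Atlas, 7, 22, 35), (Atlas, 7, 26, 30), (Atlas, 7, 40, 6), (Zephyr, 1, 34, 32), (Zephyr, 1, 37, 22), (Zephyr, 2, 34, 32), (Zephyr, 2, 37, 22), (Zephyr, 6, 34, 32), (Zephyr, 6, 37, 22)}
Keep only column(s) credits, title (7 duplicate(s) eliminated): {(1, Zephyr), (2, Zephyr), (6, Zephyr), (7, Atlas)}
Difference: {(1, Zephyr), (2, Zephyr), (6, Zephyr), (7, Atlas)} with {(2, Gamma), (2, Zephyr), (3, Atlas), (5, Omega), (6, Argo), (9, Zephyr)} → {(1, Zephyr), (6, Zephyr), (7, Atlas)}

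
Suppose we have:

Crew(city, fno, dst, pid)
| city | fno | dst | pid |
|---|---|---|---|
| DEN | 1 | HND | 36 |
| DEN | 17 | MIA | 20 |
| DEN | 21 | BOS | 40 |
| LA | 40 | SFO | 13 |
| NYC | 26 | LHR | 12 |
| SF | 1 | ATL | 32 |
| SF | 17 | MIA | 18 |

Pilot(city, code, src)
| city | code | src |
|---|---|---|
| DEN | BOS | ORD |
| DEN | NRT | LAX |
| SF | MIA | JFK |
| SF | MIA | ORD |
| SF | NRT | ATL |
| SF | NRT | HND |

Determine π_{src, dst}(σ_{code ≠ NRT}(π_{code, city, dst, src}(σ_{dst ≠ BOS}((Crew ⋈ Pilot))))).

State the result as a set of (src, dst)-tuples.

Joining Crew and Pilot on city yields {(DEN, 1, HND, 36, BOS, ORD), (DEN, 1, HND, 36, NRT, LAX), (DEN, 17, MIA, 20, BOS, ORD), (DEN, 17, MIA, 20, NRT, LAX), (DEN, 21, BOS, 40, BOS, ORD), (DEN, 21, BOS, 40, NRT, LAX), (SF, 1, ATL, 32, MIA, JFK), (SF, 1, ATL, 32, MIA, ORD), (SF, 1, ATL, 32, NRT, ATL), (SF, 1, ATL, 32, NRT, HND), (SF, 17, MIA, 18, MIA, JFK), (SF, 17, MIA, 18, MIA, ORD), (SF, 17, MIA, 18, NRT, ATL), (SF, 17, MIA, 18, NRT, HND)}.
Selection dst ≠ BOS: {(DEN, 1, HND, 36, BOS, ORD), (DEN, 1, HND, 36, NRT, LAX), (DEN, 17, MIA, 20, BOS, ORD), (DEN, 17, MIA, 20, NRT, LAX), (SF, 1, ATL, 32, MIA, JFK), (SF, 1, ATL, 32, MIA, ORD), (SF, 1, ATL, 32, NRT, ATL), (SF, 1, ATL, 32, NRT, HND), (SF, 17, MIA, 18, MIA, JFK), (SF, 17, MIA, 18, MIA, ORD), (SF, 17, MIA, 18, NRT, ATL), (SF, 17, MIA, 18, NRT, HND)}
Projecting to code, city, dst, src: {(BOS, DEN, HND, ORD), (BOS, DEN, MIA, ORD), (MIA, SF, ATL, JFK), (MIA, SF, ATL, ORD), (MIA, SF, MIA, JFK), (MIA, SF, MIA, ORD), (NRT, DEN, HND, LAX), (NRT, DEN, MIA, LAX), (NRT, SF, ATL, ATL), (NRT, SF, ATL, HND), (NRT, SF, MIA, ATL), (NRT, SF, MIA, HND)}
Selection code ≠ NRT: {(BOS, DEN, HND, ORD), (BOS, DEN, MIA, ORD), (MIA, SF, ATL, JFK), (MIA, SF, ATL, ORD), (MIA, SF, MIA, JFK), (MIA, SF, MIA, ORD)}
Projecting to src, dst (1 duplicate(s) eliminated): {(JFK, ATL), (JFK, MIA), (ORD, ATL), (ORD, HND), (ORD, MIA)}

{(JFK, ATL), (JFK, MIA), (ORD, ATL), (ORD, HND), (ORD, MIA)}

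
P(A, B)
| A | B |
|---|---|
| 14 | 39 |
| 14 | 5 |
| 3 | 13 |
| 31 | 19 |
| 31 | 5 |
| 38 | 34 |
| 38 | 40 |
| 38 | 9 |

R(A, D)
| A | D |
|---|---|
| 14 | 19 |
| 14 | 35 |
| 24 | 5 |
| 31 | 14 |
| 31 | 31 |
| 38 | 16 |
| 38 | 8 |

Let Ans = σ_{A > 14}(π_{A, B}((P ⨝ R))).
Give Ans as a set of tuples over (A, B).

P ⋈ R (natural join on A): {(14, 39, 19), (14, 39, 35), (14, 5, 19), (14, 5, 35), (31, 19, 14), (31, 19, 31), (31, 5, 14), (31, 5, 31), (38, 34, 16), (38, 34, 8), (38, 40, 16), (38, 40, 8), (38, 9, 16), (38, 9, 8)}
Projecting to A, B (7 duplicate(s) eliminated): {(14, 39), (14, 5), (31, 19), (31, 5), (38, 34), (38, 40), (38, 9)}
σ[A > 14]: keep tuples satisfying A > 14 → {(31, 19), (31, 5), (38, 34), (38, 40), (38, 9)}

{(31, 19), (31, 5), (38, 34), (38, 40), (38, 9)}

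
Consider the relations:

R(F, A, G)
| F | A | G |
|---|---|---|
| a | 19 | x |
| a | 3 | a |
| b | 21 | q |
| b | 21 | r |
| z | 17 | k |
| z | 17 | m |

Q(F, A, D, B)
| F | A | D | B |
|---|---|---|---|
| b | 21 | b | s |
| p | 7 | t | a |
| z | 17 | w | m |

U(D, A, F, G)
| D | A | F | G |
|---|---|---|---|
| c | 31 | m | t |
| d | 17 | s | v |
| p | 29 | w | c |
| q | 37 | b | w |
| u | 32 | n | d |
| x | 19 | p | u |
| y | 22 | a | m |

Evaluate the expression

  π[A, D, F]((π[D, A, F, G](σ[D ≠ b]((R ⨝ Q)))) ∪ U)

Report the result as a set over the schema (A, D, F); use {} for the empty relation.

R ⋈ Q (natural join on F, A): {(b, 21, q, b, s), (b, 21, r, b, s), (z, 17, k, w, m), (z, 17, m, w, m)}
σ[D ≠ b]: keep tuples satisfying D ≠ b → {(z, 17, k, w, m), (z, 17, m, w, m)}
π[D, A, F, G]: project onto (D, A, F, G) → {(w, 17, z, k), (w, 17, z, m)}
Set union of the two operands is {(c, 31, m, t), (d, 17, s, v), (p, 29, w, c), (q, 37, b, w), (u, 32, n, d), (w, 17, z, k), (w, 17, z, m), (x, 19, p, u), (y, 22, a, m)}.
π[A, D, F]: project onto (A, D, F) (1 duplicate(s) eliminated) → {(17, d, s), (17, w, z), (19, x, p), (22, y, a), (29, p, w), (31, c, m), (32, u, n), (37, q, b)}

{(17, d, s), (17, w, z), (19, x, p), (22, y, a), (29, p, w), (31, c, m), (32, u, n), (37, q, b)}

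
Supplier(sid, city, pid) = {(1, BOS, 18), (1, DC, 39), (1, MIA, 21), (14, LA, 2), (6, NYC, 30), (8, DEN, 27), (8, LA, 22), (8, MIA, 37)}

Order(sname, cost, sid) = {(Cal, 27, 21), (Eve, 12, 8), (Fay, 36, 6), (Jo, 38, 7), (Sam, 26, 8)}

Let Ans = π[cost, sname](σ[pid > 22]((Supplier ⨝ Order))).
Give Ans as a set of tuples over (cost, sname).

{(12, Eve), (26, Sam), (36, Fay)}

Joining Supplier and Order on sid yields {(6, NYC, 30, Fay, 36), (8, DEN, 27, Eve, 12), (8, DEN, 27, Sam, 26), (8, LA, 22, Eve, 12), (8, LA, 22, Sam, 26), (8, MIA, 37, Eve, 12), (8, MIA, 37, Sam, 26)}.
Selection pid > 22: {(6, NYC, 30, Fay, 36), (8, DEN, 27, Eve, 12), (8, DEN, 27, Sam, 26), (8, MIA, 37, Eve, 12), (8, MIA, 37, Sam, 26)}
Keep only column(s) cost, sname (2 duplicate(s) eliminated): {(12, Eve), (26, Sam), (36, Fay)}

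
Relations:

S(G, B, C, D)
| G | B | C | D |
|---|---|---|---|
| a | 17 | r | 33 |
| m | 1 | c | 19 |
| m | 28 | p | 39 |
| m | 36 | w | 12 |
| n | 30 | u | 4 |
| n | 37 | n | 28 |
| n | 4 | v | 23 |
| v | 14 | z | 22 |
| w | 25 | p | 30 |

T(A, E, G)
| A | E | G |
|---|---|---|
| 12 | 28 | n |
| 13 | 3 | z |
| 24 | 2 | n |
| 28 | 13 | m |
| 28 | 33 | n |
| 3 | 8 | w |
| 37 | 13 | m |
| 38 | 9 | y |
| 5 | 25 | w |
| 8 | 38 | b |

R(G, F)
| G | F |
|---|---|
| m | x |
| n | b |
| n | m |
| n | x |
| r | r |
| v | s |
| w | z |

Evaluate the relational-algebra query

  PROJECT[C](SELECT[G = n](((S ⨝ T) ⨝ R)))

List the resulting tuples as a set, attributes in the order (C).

S ⋈ T (natural join on G): {(m, 1, c, 19, 28, 13), (m, 1, c, 19, 37, 13), (m, 28, p, 39, 28, 13), (m, 28, p, 39, 37, 13), (m, 36, w, 12, 28, 13), (m, 36, w, 12, 37, 13), (n, 30, u, 4, 12, 28), (n, 30, u, 4, 24, 2), (n, 30, u, 4, 28, 33), (n, 37, n, 28, 12, 28), (n, 37, n, 28, 24, 2), (n, 37, n, 28, 28, 33), (n, 4, v, 23, 12, 28), (n, 4, v, 23, 24, 2), (n, 4, v, 23, 28, 33), (w, 25, p, 30, 3, 8), (w, 25, p, 30, 5, 25)}
(S ⨝ T) ⋈ R (natural join on G): {(m, 1, c, 19, 28, 13, x), (m, 1, c, 19, 37, 13, x), (m, 28, p, 39, 28, 13, x), (m, 28, p, 39, 37, 13, x), (m, 36, w, 12, 28, 13, x), (m, 36, w, 12, 37, 13, x), (n, 30, u, 4, 12, 28, b), (n, 30, u, 4, 12, 28, m), (n, 30, u, 4, 12, 28, x), (n, 30, u, 4, 24, 2, b), (n, 30, u, 4, 24, 2, m), (n, 30, u, 4, 24, 2, x), (n, 30, u, 4, 28, 33, b), (n, 30, u, 4, 28, 33, m), (n, 30, u, 4, 28, 33, x), (n, 37, n, 28, 12, 28, b), (n, 37, n, 28, 12, 28, m), (n, 37, n, 28, 12, 28, x), (n, 37, n, 28, 24, 2, b), (n, 37, n, 28, 24, 2, m), (n, 37, n, 28, 24, 2, x), (n, 37, n, 28, 28, 33, b), (n, 37, n, 28, 28, 33, m), (n, 37, n, 28, 28, 33, x), (n, 4, v, 23, 12, 28, b), (n, 4, v, 23, 12, 28, m), (n, 4, v, 23, 12, 28, x), (n, 4, v, 23, 24, 2, b), (n, 4, v, 23, 24, 2, m), (n, 4, v, 23, 24, 2, x), (n, 4, v, 23, 28, 33, b), (n, 4, v, 23, 28, 33, m), (n, 4, v, 23, 28, 33, x), (w, 25, p, 30, 3, 8, z), (w, 25, p, 30, 5, 25, z)}
σ[G = n]: keep tuples satisfying G = n → {(n, 30, u, 4, 12, 28, b), (n, 30, u, 4, 12, 28, m), (n, 30, u, 4, 12, 28, x), (n, 30, u, 4, 24, 2, b), (n, 30, u, 4, 24, 2, m), (n, 30, u, 4, 24, 2, x), (n, 30, u, 4, 28, 33, b), (n, 30, u, 4, 28, 33, m), (n, 30, u, 4, 28, 33, x), (n, 37, n, 28, 12, 28, b), (n, 37, n, 28, 12, 28, m), (n, 37, n, 28, 12, 28, x), (n, 37, n, 28, 24, 2, b), (n, 37, n, 28, 24, 2, m), (n, 37, n, 28, 24, 2, x), (n, 37, n, 28, 28, 33, b), (n, 37, n, 28, 28, 33, m), (n, 37, n, 28, 28, 33, x), (n, 4, v, 23, 12, 28, b), (n, 4, v, 23, 12, 28, m), (n, 4, v, 23, 12, 28, x), (n, 4, v, 23, 24, 2, b), (n, 4, v, 23, 24, 2, m), (n, 4, v, 23, 24, 2, x), (n, 4, v, 23, 28, 33, b), (n, 4, v, 23, 28, 33, m), (n, 4, v, 23, 28, 33, x)}
Projecting to C (24 duplicate(s) eliminated): {n, u, v}

{n, u, v}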